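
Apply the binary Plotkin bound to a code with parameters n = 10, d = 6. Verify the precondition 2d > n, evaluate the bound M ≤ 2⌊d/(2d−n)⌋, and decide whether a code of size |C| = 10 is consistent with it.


Plotkin bound M ≤ 6; given |C| = 10 > bound (violated).

Check applicability: 2d = 12, n = 10.
2d − n = 2 > 0, so Plotkin applies.
Compute d/(2d−n) = 6/2 ≈ 3.0000.
⌊d/(2d−n)⌋ = 3.
Plotkin bound: M ≤ 2·3 = 6.
Given |C| = 10, check: VIOLATED.
This |C| is above the Plotkin bound, so no binary code with n = 10, d = 6 and 10 codewords exists.


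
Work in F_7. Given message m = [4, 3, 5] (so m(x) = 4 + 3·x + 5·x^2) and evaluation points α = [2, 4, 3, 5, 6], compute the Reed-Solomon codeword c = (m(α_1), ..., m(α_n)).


c = [2, 5, 2, 4, 6]

Message polynomial: m(x) = 4 + 3·x + 5·x^2 (mod 7).
For each evaluation point α_i, compute m(α_i) mod 7:
  α_1 = 2: Horner steps 5 → 6 → 2, so m(2) = 2.
  α_2 = 4: Horner steps 5 → 2 → 5, so m(4) = 5.
  α_3 = 3: Horner steps 5 → 4 → 2, so m(3) = 2.
  α_4 = 5: Horner steps 5 → 0 → 4, so m(5) = 4.
  α_5 = 6: Horner steps 5 → 5 → 6, so m(6) = 6.
Codeword c = [2, 5, 2, 4, 6] ∈ F_7^5.


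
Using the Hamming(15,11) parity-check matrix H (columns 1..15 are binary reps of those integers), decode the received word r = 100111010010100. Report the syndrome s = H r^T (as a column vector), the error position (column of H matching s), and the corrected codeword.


s = (1, 0, 0, 0)^T, error position = 8, corrected codeword c = 100111000010100

Compute s = H r^T mod 2 one row at a time:
  s_1 = 1 + 0 + 0 + 1 + 0 + 1 + 0 + 0 = 3 ≡ 1 (mod 2).
  s_2 = 1 + 1 + 1 + 0 + 0 + 1 + 0 + 0 = 4 ≡ 0 (mod 2).
  s_3 = 0 + 0 + 1 + 0 + 0 + 1 + 0 + 0 = 2 ≡ 0 (mod 2).
  s_4 = 1 + 0 + 1 + 0 + 0 + 1 + 1 + 0 = 4 ≡ 0 (mod 2).
s = (1, 0, 0, 0)^T — this equals column 8 of H (binary 1000), so error is at position 8.
Correct: flip bit 8 of r = 100111010010100 to get c = 100111000010100.


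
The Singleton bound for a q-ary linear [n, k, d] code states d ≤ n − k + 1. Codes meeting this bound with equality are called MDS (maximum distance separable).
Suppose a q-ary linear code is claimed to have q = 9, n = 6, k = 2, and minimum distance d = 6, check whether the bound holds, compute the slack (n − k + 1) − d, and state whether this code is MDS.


Singleton RHS = n − k + 1 = 5, slack = -1, bound violated (no such code; not MDS).

Singleton bound: d ≤ n − k + 1.
Here n = 6, k = 2, so n − k + 1 = 5.
Given d = 6, check d ≤ 5: NO.
Slack = (n − k + 1) − d = -1.
The slack is negative: d = 6 exceeds n − k + 1 = 5 by 1, so the Singleton bound is violated and no linear [6, 2, 6]_9 code can exist. In particular it is not MDS (MDS requires d = n − k + 1 exactly).
Description: the claimed parameters are [6, 2, 6]_9; such a code would be impossible (violates the Singleton bound).


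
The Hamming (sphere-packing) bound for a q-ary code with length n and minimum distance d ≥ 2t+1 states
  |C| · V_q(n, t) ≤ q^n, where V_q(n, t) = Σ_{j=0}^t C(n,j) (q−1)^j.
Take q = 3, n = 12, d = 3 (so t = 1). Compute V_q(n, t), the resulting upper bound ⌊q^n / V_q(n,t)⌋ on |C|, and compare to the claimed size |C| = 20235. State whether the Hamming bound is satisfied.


V_q(n, t) = 25, q^n = 531441, Hamming bound = 21257, |C| = 20235 ≤ bound (satisfied).

Step 1: Compute V_q(n, t) = Σ_{j=0}^1 C(n, j) (q−1)^j.
  j = 0: C(12,0)·(2)^0 = 1·1 = 1.
  j = 1: C(12,1)·(2)^1 = 12·2 = 24.
  V_q(n, t) = 1 + 24 = 25.
Step 2: q^n = 3^12 = 531441.
Step 3: Hamming bound ⌊q^n / V_q(n,t)⌋ = ⌊531441/25⌋ = 21257.
Step 4: Compare |C| = 20235 to 21257: satisfied.
The claimed |C| lies below the Hamming bound.


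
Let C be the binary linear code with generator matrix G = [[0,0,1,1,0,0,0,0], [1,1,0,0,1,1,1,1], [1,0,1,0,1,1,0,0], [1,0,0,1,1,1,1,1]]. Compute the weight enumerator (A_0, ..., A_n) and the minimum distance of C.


Weight distribution: A_0 = 1, A_2 = 4, A_4 = 6, A_6 = 4, A_8 = 1. Minimum distance d = 2.

Enumerate all 2^4 = 16 messages m ∈ F_2^4.
For each, compute codeword c = mG in F_2^8, then tally its weight.
  m = 0000 → c = 00000000, weight = 0.
  m = 1000 → c = 00110000, weight = 2.
  m = 0100 → c = 11001111, weight = 6.
  m = 1100 → c = 11111111, weight = 8.
  m = 0010 → c = 10101100, weight = 4.
  m = 1010 → c = 10011100, weight = 4.
  m = 0110 → c = 01100011, weight = 4.
  m = 1110 → c = 01010011, weight = 4.
  m = 0001 → c = 10011111, weight = 6.
  m = 1001 → c = 10101111, weight = 6.
  m = 0101 → c = 01010000, weight = 2.
  m = 1101 → c = 01100000, weight = 2.
  m = 0011 → c = 00110011, weight = 4.
  m = 1011 → c = 00000011, weight = 2.
  m = 0111 → c = 11111100, weight = 6.
  m = 1111 → c = 11001100, weight = 4.
Tally weights:
  weight 0: 1 codewords.
  weight 2: 4 codewords.
  weight 4: 6 codewords.
  weight 6: 4 codewords.
  weight 8: 1 codewords.
Minimum distance d = smallest w > 0 with A_w > 0 = 2.
Sanity: Σ A_w = 16 = 2^4 = 16 ✓.


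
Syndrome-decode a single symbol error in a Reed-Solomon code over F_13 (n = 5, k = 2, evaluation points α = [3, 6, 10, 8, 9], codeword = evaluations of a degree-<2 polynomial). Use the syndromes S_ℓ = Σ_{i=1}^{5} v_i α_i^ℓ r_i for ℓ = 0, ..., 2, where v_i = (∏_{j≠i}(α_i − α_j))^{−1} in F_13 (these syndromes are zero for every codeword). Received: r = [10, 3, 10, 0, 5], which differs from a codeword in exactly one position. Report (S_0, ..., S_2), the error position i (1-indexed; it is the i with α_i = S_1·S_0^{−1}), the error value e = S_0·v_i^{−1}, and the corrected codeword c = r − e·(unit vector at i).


S = (8, 11, 7), error at position 1, error magnitude e = 9, c = [1, 3, 10, 0, 5].

Step 1: column multipliers v_i = (∏_{j≠i}(α_i − α_j))^{−1} mod 13.
  i = 1 (α = 3): (3−6)(3−10)(3−8)(3−9) = (−3)·(−7)·(−5)·(−6) = 630 ≡ 6, so v_1 = 6^{−1} = 11 (mod 13).
  i = 2 (α = 6): (6−3)(6−10)(6−8)(6−9) = 3·(−4)·(−2)·(−3) = −72 ≡ 6, so v_2 = 6^{−1} = 11 (mod 13).
  i = 3 (α = 10): (10−3)(10−6)(10−8)(10−9) = 7·4·2·1 = 56 ≡ 4, so v_3 = 4^{−1} = 10 (mod 13).
  i = 4 (α = 8): (8−3)(8−6)(8−10)(8−9) = 5·2·(−2)·(−1) = 20 ≡ 7, so v_4 = 7^{−1} = 2 (mod 13).
  i = 5 (α = 9): (9−3)(9−6)(9−10)(9−8) = 6·3·(−1)·1 = −18 ≡ 8, so v_5 = 8^{−1} = 5 (mod 13).
  v = [11, 11, 10, 2, 5].
Step 2: syndromes of r = [10, 3, 10, 0, 5] (all sums mod 13).
  S_0 = Σ v_i r_i = 11·10 + 11·3 + 10·10 + 2·0 + 5·5 = 268 ≡ 8.
  S_1 = Σ v_i α_i r_i = 11·3·10 + 11·6·3 + 10·10·10 + 2·8·0 + 5·9·5 = 1753 ≡ 11.
  α_i^2 mod 13 = [9, 10, 9, 12, 3].
  S_2 = Σ v_i α_i^2 r_i = 11·9·10 + 11·10·3 + 10·9·10 + 2·12·0 + 5·3·5 = 2295 ≡ 7.
  S = (8, 11, 7) ≠ 0, so r is not a codeword (an error is present).
Step 3: locate the error. For a single error e at position i, S_ℓ = v_i·e·α_i^ℓ, so α_err = S_1/S_0.
  S_0^{−1} = 8^{−1} = 5 (mod 13), so α_err = 11·5 = 55 ≡ 3 = α_1. Error position i = 1.
  Consistency check: S_2/S_1 = 7·6 = 42 ≡ 3 = α_err ✓ (single-error assumption holds).
Step 4: error magnitude e = S_0/v_1 = S_0·∏_{j≠1}(α_1 − α_j) = 8·6 = 48 ≡ 9 (mod 13).
Step 5: correct position 1: c_1 = r_1 − e = 10 − 9 ≡ 1 (mod 13). Hence c = [1, 3, 10, 0, 5].
  Check: interpolating c through the α_i gives m(x) = 12 + 5·x (degree < 2) with m(α_i) = c_i for every i, so c is indeed a codeword.


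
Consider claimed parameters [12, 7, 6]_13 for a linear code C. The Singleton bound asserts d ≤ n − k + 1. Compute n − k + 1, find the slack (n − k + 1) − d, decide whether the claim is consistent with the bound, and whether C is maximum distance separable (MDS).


Singleton RHS = n − k + 1 = 6, slack = 0, bound satisfied, MDS.

Singleton bound: d ≤ n − k + 1.
Here n = 12, k = 7, so n − k + 1 = 6.
Given d = 6, check d ≤ 6: YES.
Slack = (n − k + 1) − d = 0.
The code is MDS (slack = 0).
Description: the claimed parameters are [12, 7, 6]_13; such a code would be MDS (meets Singleton bound).


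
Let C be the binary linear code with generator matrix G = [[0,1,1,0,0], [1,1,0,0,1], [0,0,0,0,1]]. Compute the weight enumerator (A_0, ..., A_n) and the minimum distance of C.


Weight distribution: A_0 = 1, A_1 = 1, A_2 = 3, A_3 = 3. Minimum distance d = 1.

Enumerate all 2^3 = 8 messages m ∈ F_2^3.
For each, compute codeword c = mG in F_2^5, then tally its weight.
  m = 000 → c = 00000, weight = 0.
  m = 100 → c = 01100, weight = 2.
  m = 010 → c = 11001, weight = 3.
  m = 110 → c = 10101, weight = 3.
  m = 001 → c = 00001, weight = 1.
  m = 101 → c = 01101, weight = 3.
  m = 011 → c = 11000, weight = 2.
  m = 111 → c = 10100, weight = 2.
Tally weights:
  weight 0: 1 codewords.
  weight 1: 1 codewords.
  weight 2: 3 codewords.
  weight 3: 3 codewords.
Minimum distance d = smallest w > 0 with A_w > 0 = 1.
Sanity: Σ A_w = 8 = 2^3 = 8 ✓.


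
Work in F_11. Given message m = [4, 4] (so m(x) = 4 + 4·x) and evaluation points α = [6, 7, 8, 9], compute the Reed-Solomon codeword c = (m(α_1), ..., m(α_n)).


c = [6, 10, 3, 7]

Message polynomial: m(x) = 4 + 4·x (mod 11).
For each evaluation point α_i, compute m(α_i) mod 11:
  α_1 = 6: Horner steps 4 → 6, so m(6) = 6.
  α_2 = 7: Horner steps 4 → 10, so m(7) = 10.
  α_3 = 8: Horner steps 4 → 3, so m(8) = 3.
  α_4 = 9: Horner steps 4 → 7, so m(9) = 7.
Codeword c = [6, 10, 3, 7] ∈ F_11^4.


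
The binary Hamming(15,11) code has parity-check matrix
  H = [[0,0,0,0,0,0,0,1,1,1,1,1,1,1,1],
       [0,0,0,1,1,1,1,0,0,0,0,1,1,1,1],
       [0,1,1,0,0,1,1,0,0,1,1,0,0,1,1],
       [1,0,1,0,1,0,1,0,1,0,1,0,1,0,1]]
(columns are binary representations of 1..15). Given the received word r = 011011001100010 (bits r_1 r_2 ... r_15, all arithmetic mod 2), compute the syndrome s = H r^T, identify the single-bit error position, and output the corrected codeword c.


s = (1, 1, 1, 1)^T, error position = 15, corrected codeword c = 011011001100011

Compute s = H r^T mod 2 one row at a time:
  s_1 = 0 + 1 + 1 + 0 + 0 + 0 + 1 + 0 = 3 ≡ 1 (mod 2).
  s_2 = 0 + 1 + 1 + 0 + 0 + 0 + 1 + 0 = 3 ≡ 1 (mod 2).
  s_3 = 1 + 1 + 1 + 0 + 1 + 0 + 1 + 0 = 5 ≡ 1 (mod 2).
  s_4 = 0 + 1 + 1 + 0 + 1 + 0 + 0 + 0 = 3 ≡ 1 (mod 2).
s = (1, 1, 1, 1)^T — this equals column 15 of H (binary 1111), so error is at position 15.
Correct: flip bit 15 of r = 011011001100010 to get c = 011011001100011.


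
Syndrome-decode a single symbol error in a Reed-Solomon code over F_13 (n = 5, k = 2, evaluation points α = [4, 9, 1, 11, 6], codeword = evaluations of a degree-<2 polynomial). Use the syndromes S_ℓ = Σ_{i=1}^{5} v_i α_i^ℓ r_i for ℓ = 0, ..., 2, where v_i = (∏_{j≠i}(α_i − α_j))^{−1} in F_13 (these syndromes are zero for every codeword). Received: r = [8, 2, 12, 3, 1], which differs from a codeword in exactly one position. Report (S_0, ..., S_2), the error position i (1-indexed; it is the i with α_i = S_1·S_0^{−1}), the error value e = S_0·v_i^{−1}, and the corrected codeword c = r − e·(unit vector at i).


S = (10, 12, 4), error at position 2, error magnitude e = 5, c = [8, 10, 12, 3, 1].

Step 1: column multipliers v_i = (∏_{j≠i}(α_i − α_j))^{−1} mod 13.
  i = 1 (α = 4): (4−9)(4−1)(4−11)(4−6) = (−5)·3·(−7)·(−2) = −210 ≡ 11, so v_1 = 11^{−1} = 6 (mod 13).
  i = 2 (α = 9): (9−4)(9−1)(9−11)(9−6) = 5·8·(−2)·3 = −240 ≡ 7, so v_2 = 7^{−1} = 2 (mod 13).
  i = 3 (α = 1): (1−4)(1−9)(1−11)(1−6) = (−3)·(−8)·(−10)·(−5) = 1200 ≡ 4, so v_3 = 4^{−1} = 10 (mod 13).
  i = 4 (α = 11): (11−4)(11−9)(11−1)(11−6) = 7·2·10·5 = 700 ≡ 11, so v_4 = 11^{−1} = 6 (mod 13).
  i = 5 (α = 6): (6−4)(6−9)(6−1)(6−11) = 2·(−3)·5·(−5) = 150 ≡ 7, so v_5 = 7^{−1} = 2 (mod 13).
  v = [6, 2, 10, 6, 2].
Step 2: syndromes of r = [8, 2, 12, 3, 1] (all sums mod 13).
  S_0 = Σ v_i r_i = 6·8 + 2·2 + 10·12 + 6·3 + 2·1 = 192 ≡ 10.
  S_1 = Σ v_i α_i r_i = 6·4·8 + 2·9·2 + 10·1·12 + 6·11·3 + 2·6·1 = 558 ≡ 12.
  α_i^2 mod 13 = [3, 3, 1, 4, 10].
  S_2 = Σ v_i α_i^2 r_i = 6·3·8 + 2·3·2 + 10·1·12 + 6·4·3 + 2·10·1 = 368 ≡ 4.
  S = (10, 12, 4) ≠ 0, so r is not a codeword (an error is present).
Step 3: locate the error. For a single error e at position i, S_ℓ = v_i·e·α_i^ℓ, so α_err = S_1/S_0.
  S_0^{−1} = 10^{−1} = 4 (mod 13), so α_err = 12·4 = 48 ≡ 9 = α_2. Error position i = 2.
  Consistency check: S_2/S_1 = 4·12 = 48 ≡ 9 = α_err ✓ (single-error assumption holds).
Step 4: error magnitude e = S_0/v_2 = S_0·∏_{j≠2}(α_2 − α_j) = 10·7 = 70 ≡ 5 (mod 13).
Step 5: correct position 2: c_2 = r_2 − e = 2 − 5 ≡ 10 (mod 13). Hence c = [8, 10, 12, 3, 1].
  Check: interpolating c through the α_i gives m(x) = 9 + 3·x (degree < 2) with m(α_i) = c_i for every i, so c is indeed a codeword.


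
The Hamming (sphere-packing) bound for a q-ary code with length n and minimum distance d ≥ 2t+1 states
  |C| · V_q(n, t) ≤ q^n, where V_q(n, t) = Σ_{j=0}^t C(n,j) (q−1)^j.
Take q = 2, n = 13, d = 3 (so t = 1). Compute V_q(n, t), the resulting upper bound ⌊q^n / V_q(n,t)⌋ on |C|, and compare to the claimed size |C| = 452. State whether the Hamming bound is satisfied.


V_q(n, t) = 14, q^n = 8192, Hamming bound = 585, |C| = 452 ≤ bound (satisfied).

Step 1: Compute V_q(n, t) = Σ_{j=0}^1 C(n, j) (q−1)^j.
  j = 0: C(13,0)·(1)^0 = 1·1 = 1.
  j = 1: C(13,1)·(1)^1 = 13·1 = 13.
  V_q(n, t) = 1 + 13 = 14.
Step 2: q^n = 2^13 = 8192.
Step 3: Hamming bound ⌊q^n / V_q(n,t)⌋ = ⌊8192/14⌋ = 585.
Step 4: Compare |C| = 452 to 585: satisfied.
The claimed |C| lies below the Hamming bound.


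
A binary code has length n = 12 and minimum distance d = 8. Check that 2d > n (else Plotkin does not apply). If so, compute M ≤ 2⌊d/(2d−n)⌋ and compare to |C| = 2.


Plotkin bound M ≤ 4; given |C| = 2 ≤ bound (satisfied).

Check applicability: 2d = 16, n = 12.
2d − n = 4 > 0, so Plotkin applies.
Compute d/(2d−n) = 8/4 ≈ 2.0000.
⌊d/(2d−n)⌋ = 2.
Plotkin bound: M ≤ 2·2 = 4.
Given |C| = 2, check: satisfied.
This |C| is below the Plotkin bound.


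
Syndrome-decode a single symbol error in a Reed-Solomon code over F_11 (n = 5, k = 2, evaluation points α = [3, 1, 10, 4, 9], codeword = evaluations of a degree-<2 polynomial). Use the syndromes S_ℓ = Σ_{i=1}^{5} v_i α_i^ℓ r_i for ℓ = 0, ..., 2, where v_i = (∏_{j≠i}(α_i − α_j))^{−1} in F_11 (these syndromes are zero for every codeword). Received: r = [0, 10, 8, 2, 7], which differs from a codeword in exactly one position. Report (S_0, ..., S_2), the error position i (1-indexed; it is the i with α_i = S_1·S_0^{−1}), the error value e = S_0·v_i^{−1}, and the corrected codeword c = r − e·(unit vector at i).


S = (8, 2, 6), error at position 1, error magnitude e = 10, c = [1, 10, 8, 2, 7].

Step 1: column multipliers v_i = (∏_{j≠i}(α_i − α_j))^{−1} mod 11.
  i = 1 (α = 3): (3−1)(3−10)(3−4)(3−9) = 2·(−7)·(−1)·(−6) = −84 ≡ 4, so v_1 = 4^{−1} = 3 (mod 11).
  i = 2 (α = 1): (1−3)(1−10)(1−4)(1−9) = (−2)·(−9)·(−3)·(−8) = 432 ≡ 3, so v_2 = 3^{−1} = 4 (mod 11).
  i = 3 (α = 10): (10−3)(10−1)(10−4)(10−9) = 7·9·6·1 = 378 ≡ 4, so v_3 = 4^{−1} = 3 (mod 11).
  i = 4 (α = 4): (4−3)(4−1)(4−10)(4−9) = 1·3·(−6)·(−5) = 90 ≡ 2, so v_4 = 2^{−1} = 6 (mod 11).
  i = 5 (α = 9): (9−3)(9−1)(9−10)(9−4) = 6·8·(−1)·5 = −240 ≡ 2, so v_5 = 2^{−1} = 6 (mod 11).
  v = [3, 4, 3, 6, 6].
Step 2: syndromes of r = [0, 10, 8, 2, 7] (all sums mod 11).
  S_0 = Σ v_i r_i = 3·0 + 4·10 + 3·8 + 6·2 + 6·7 = 118 ≡ 8.
  S_1 = Σ v_i α_i r_i = 3·3·0 + 4·1·10 + 3·10·8 + 6·4·2 + 6·9·7 = 706 ≡ 2.
  α_i^2 mod 11 = [9, 1, 1, 5, 4].
  S_2 = Σ v_i α_i^2 r_i = 3·9·0 + 4·1·10 + 3·1·8 + 6·5·2 + 6·4·7 = 292 ≡ 6.
  S = (8, 2, 6) ≠ 0, so r is not a codeword (an error is present).
Step 3: locate the error. For a single error e at position i, S_ℓ = v_i·e·α_i^ℓ, so α_err = S_1/S_0.
  S_0^{−1} = 8^{−1} = 7 (mod 11), so α_err = 2·7 = 14 ≡ 3 = α_1. Error position i = 1.
  Consistency check: S_2/S_1 = 6·6 = 36 ≡ 3 = α_err ✓ (single-error assumption holds).
Step 4: error magnitude e = S_0/v_1 = S_0·∏_{j≠1}(α_1 − α_j) = 8·4 = 32 ≡ 10 (mod 11).
Step 5: correct position 1: c_1 = r_1 − e = 0 − 10 ≡ 1 (mod 11). Hence c = [1, 10, 8, 2, 7].
  Check: interpolating c through the α_i gives m(x) = 9 + 1·x (degree < 2) with m(α_i) = c_i for every i, so c is indeed a codeword.


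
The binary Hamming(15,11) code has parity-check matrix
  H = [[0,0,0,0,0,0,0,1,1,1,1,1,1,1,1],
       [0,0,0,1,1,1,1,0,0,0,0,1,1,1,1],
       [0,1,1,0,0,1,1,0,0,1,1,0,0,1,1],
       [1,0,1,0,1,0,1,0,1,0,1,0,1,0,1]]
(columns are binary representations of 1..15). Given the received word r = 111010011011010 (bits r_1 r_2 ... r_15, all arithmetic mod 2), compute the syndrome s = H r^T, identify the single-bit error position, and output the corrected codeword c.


s = (1, 1, 0, 1)^T, error position = 13, corrected codeword c = 111010011011110

Compute s = H r^T mod 2 one row at a time:
  s_1 = 1 + 1 + 0 + 1 + 1 + 0 + 1 + 0 = 5 ≡ 1 (mod 2).
  s_2 = 0 + 1 + 0 + 0 + 1 + 0 + 1 + 0 = 3 ≡ 1 (mod 2).
  s_3 = 1 + 1 + 0 + 0 + 0 + 1 + 1 + 0 = 4 ≡ 0 (mod 2).
  s_4 = 1 + 1 + 1 + 0 + 1 + 1 + 0 + 0 = 5 ≡ 1 (mod 2).
s = (1, 1, 0, 1)^T — this equals column 13 of H (binary 1101), so error is at position 13.
Correct: flip bit 13 of r = 111010011011010 to get c = 111010011011110.


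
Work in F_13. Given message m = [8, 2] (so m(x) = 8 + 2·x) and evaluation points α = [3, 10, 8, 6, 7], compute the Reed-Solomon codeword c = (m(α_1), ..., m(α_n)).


c = [1, 2, 11, 7, 9]

Message polynomial: m(x) = 8 + 2·x (mod 13).
For each evaluation point α_i, compute m(α_i) mod 13:
  α_1 = 3: Horner steps 2 → 1, so m(3) = 1.
  α_2 = 10: Horner steps 2 → 2, so m(10) = 2.
  α_3 = 8: Horner steps 2 → 11, so m(8) = 11.
  α_4 = 6: Horner steps 2 → 7, so m(6) = 7.
  α_5 = 7: Horner steps 2 → 9, so m(7) = 9.
Codeword c = [1, 2, 11, 7, 9] ∈ F_13^5.


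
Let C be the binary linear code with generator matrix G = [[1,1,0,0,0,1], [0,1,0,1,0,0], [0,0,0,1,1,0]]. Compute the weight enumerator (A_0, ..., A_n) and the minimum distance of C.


Weight distribution: A_0 = 1, A_2 = 3, A_3 = 3, A_5 = 1. Minimum distance d = 2.

Enumerate all 2^3 = 8 messages m ∈ F_2^3.
For each, compute codeword c = mG in F_2^6, then tally its weight.
  m = 000 → c = 000000, weight = 0.
  m = 100 → c = 110001, weight = 3.
  m = 010 → c = 010100, weight = 2.
  m = 110 → c = 100101, weight = 3.
  m = 001 → c = 000110, weight = 2.
  m = 101 → c = 110111, weight = 5.
  m = 011 → c = 010010, weight = 2.
  m = 111 → c = 100011, weight = 3.
Tally weights:
  weight 0: 1 codewords.
  weight 2: 3 codewords.
  weight 3: 3 codewords.
  weight 5: 1 codewords.
Minimum distance d = smallest w > 0 with A_w > 0 = 2.
Sanity: Σ A_w = 8 = 2^3 = 8 ✓.


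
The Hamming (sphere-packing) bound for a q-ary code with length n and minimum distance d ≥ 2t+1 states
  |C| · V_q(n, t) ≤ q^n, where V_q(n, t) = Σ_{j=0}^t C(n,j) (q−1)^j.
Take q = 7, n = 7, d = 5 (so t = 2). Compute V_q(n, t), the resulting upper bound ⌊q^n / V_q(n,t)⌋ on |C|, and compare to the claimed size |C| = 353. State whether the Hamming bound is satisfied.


V_q(n, t) = 799, q^n = 823543, Hamming bound = 1030, |C| = 353 ≤ bound (satisfied).

Step 1: Compute V_q(n, t) = Σ_{j=0}^2 C(n, j) (q−1)^j.
  j = 0: C(7,0)·(6)^0 = 1·1 = 1.
  j = 1: C(7,1)·(6)^1 = 7·6 = 42.
  j = 2: C(7,2)·(6)^2 = 21·36 = 756.
  V_q(n, t) = 1 + 42 + 756 = 799.
Step 2: q^n = 7^7 = 823543.
Step 3: Hamming bound ⌊q^n / V_q(n,t)⌋ = ⌊823543/799⌋ = 1030.
Step 4: Compare |C| = 353 to 1030: satisfied.
The claimed |C| lies below the Hamming bound.


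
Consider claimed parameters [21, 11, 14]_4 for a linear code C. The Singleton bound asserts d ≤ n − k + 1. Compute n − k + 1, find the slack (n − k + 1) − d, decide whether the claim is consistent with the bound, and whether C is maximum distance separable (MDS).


Singleton RHS = n − k + 1 = 11, slack = -3, bound violated (no such code; not MDS).

Singleton bound: d ≤ n − k + 1.
Here n = 21, k = 11, so n − k + 1 = 11.
Given d = 14, check d ≤ 11: NO.
Slack = (n − k + 1) − d = -3.
The slack is negative: d = 14 exceeds n − k + 1 = 11 by 3, so the Singleton bound is violated and no linear [21, 11, 14]_4 code can exist. In particular it is not MDS (MDS requires d = n − k + 1 exactly).
Description: the claimed parameters are [21, 11, 14]_4; such a code would be impossible (violates the Singleton bound).


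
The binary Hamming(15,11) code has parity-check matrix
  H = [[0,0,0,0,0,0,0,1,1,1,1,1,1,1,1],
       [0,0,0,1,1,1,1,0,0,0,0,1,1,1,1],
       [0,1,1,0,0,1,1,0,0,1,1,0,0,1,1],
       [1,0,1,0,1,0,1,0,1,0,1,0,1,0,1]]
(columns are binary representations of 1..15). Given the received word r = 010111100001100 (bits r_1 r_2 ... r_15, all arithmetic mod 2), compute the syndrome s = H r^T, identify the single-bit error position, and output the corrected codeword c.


s = (0, 0, 1, 1)^T, error position = 3, corrected codeword c = 011111100001100

Compute s = H r^T mod 2 one row at a time:
  s_1 = 0 + 0 + 0 + 0 + 1 + 1 + 0 + 0 = 2 ≡ 0 (mod 2).
  s_2 = 1 + 1 + 1 + 1 + 1 + 1 + 0 + 0 = 6 ≡ 0 (mod 2).
  s_3 = 1 + 0 + 1 + 1 + 0 + 0 + 0 + 0 = 3 ≡ 1 (mod 2).
  s_4 = 0 + 0 + 1 + 1 + 0 + 0 + 1 + 0 = 3 ≡ 1 (mod 2).
s = (0, 0, 1, 1)^T — this equals column 3 of H (binary 0011), so error is at position 3.
Correct: flip bit 3 of r = 010111100001100 to get c = 011111100001100.


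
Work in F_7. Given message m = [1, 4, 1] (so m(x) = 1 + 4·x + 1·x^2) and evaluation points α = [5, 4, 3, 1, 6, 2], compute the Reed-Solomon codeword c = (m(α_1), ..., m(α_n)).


c = [4, 5, 1, 6, 5, 6]

Message polynomial: m(x) = 1 + 4·x + 1·x^2 (mod 7).
For each evaluation point α_i, compute m(α_i) mod 7:
  α_1 = 5: Horner steps 1 → 2 → 4, so m(5) = 4.
  α_2 = 4: Horner steps 1 → 1 → 5, so m(4) = 5.
  α_3 = 3: Horner steps 1 → 0 → 1, so m(3) = 1.
  α_4 = 1: Horner steps 1 → 5 → 6, so m(1) = 6.
  α_5 = 6: Horner steps 1 → 3 → 5, so m(6) = 5.
  α_6 = 2: Horner steps 1 → 6 → 6, so m(2) = 6.
Codeword c = [4, 5, 1, 6, 5, 6] ∈ F_7^6.


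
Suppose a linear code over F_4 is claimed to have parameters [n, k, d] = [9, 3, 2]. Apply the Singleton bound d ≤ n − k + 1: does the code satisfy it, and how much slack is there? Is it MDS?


Singleton RHS = n − k + 1 = 7, slack = 5, bound satisfied, not MDS.

Singleton bound: d ≤ n − k + 1.
Here n = 9, k = 3, so n − k + 1 = 7.
Given d = 2, check d ≤ 7: YES.
Slack = (n − k + 1) − d = 5.
The code is NOT MDS (slack = 5 > 0).
Description: the claimed parameters are [9, 3, 2]_4; such a code would be non-MDS.


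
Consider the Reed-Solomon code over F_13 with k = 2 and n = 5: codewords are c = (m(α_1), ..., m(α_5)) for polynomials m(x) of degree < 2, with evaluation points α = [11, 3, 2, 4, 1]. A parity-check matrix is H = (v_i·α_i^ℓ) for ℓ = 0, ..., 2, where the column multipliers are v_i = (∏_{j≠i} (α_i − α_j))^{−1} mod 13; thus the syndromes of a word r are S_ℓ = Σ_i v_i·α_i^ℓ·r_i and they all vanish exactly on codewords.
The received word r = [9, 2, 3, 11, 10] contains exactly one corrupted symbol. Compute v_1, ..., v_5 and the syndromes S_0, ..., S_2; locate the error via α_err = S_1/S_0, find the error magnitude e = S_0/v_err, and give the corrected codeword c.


S = (11, 9, 5), error at position 3, error magnitude e = 10, c = [9, 2, 6, 11, 10].

Step 1: column multipliers v_i = (∏_{j≠i}(α_i − α_j))^{−1} mod 13.
  i = 1 (α = 11): (11−3)(11−2)(11−4)(11−1) = 8·9·7·10 = 5040 ≡ 9, so v_1 = 9^{−1} = 3 (mod 13).
  i = 2 (α = 3): (3−11)(3−2)(3−4)(3−1) = (−8)·1·(−1)·2 = 16 ≡ 3, so v_2 = 3^{−1} = 9 (mod 13).
  i = 3 (α = 2): (2−11)(2−3)(2−4)(2−1) = (−9)·(−1)·(−2)·1 = −18 ≡ 8, so v_3 = 8^{−1} = 5 (mod 13).
  i = 4 (α = 4): (4−11)(4−3)(4−2)(4−1) = (−7)·1·2·3 = −42 ≡ 10, so v_4 = 10^{−1} = 4 (mod 13).
  i = 5 (α = 1): (1−11)(1−3)(1−2)(1−4) = (−10)·(−2)·(−1)·(−3) = 60 ≡ 8, so v_5 = 8^{−1} = 5 (mod 13).
  v = [3, 9, 5, 4, 5].
Step 2: syndromes of r = [9, 2, 3, 11, 10] (all sums mod 13).
  S_0 = Σ v_i r_i = 3·9 + 9·2 + 5·3 + 4·11 + 5·10 = 154 ≡ 11.
  S_1 = Σ v_i α_i r_i = 3·11·9 + 9·3·2 + 5·2·3 + 4·4·11 + 5·1·10 = 607 ≡ 9.
  α_i^2 mod 13 = [4, 9, 4, 3, 1].
  S_2 = Σ v_i α_i^2 r_i = 3·4·9 + 9·9·2 + 5·4·3 + 4·3·11 + 5·1·10 = 512 ≡ 5.
  S = (11, 9, 5) ≠ 0, so r is not a codeword (an error is present).
Step 3: locate the error. For a single error e at position i, S_ℓ = v_i·e·α_i^ℓ, so α_err = S_1/S_0.
  S_0^{−1} = 11^{−1} = 6 (mod 13), so α_err = 9·6 = 54 ≡ 2 = α_3. Error position i = 3.
  Consistency check: S_2/S_1 = 5·3 = 15 ≡ 2 = α_err ✓ (single-error assumption holds).
Step 4: error magnitude e = S_0/v_3 = S_0·∏_{j≠3}(α_3 − α_j) = 11·8 = 88 ≡ 10 (mod 13).
Step 5: correct position 3: c_3 = r_3 − e = 3 − 10 ≡ 6 (mod 13). Hence c = [9, 2, 6, 11, 10].
  Check: interpolating c through the α_i gives m(x) = 1 + 9·x (degree < 2) with m(α_i) = c_i for every i, so c is indeed a codeword.


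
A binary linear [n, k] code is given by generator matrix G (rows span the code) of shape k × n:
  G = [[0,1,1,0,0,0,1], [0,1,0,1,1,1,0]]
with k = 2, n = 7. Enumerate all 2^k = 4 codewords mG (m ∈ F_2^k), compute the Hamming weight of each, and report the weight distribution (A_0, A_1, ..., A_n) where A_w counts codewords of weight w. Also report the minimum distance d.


Weight distribution: A_0 = 1, A_3 = 1, A_4 = 1, A_5 = 1. Minimum distance d = 3.

Enumerate all 2^2 = 4 messages m ∈ F_2^2.
For each, compute codeword c = mG in F_2^7, then tally its weight.
  m = 00 → c = 0000000, weight = 0.
  m = 10 → c = 0110001, weight = 3.
  m = 01 → c = 0101110, weight = 4.
  m = 11 → c = 0011111, weight = 5.
Tally weights:
  weight 0: 1 codewords.
  weight 3: 1 codewords.
  weight 4: 1 codewords.
  weight 5: 1 codewords.
Minimum distance d = smallest w > 0 with A_w > 0 = 3.
Sanity: Σ A_w = 4 = 2^2 = 4 ✓.


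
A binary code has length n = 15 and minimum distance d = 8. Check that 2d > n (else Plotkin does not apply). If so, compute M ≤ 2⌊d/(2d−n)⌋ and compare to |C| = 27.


Plotkin bound M ≤ 16; given |C| = 27 > bound (violated).

Check applicability: 2d = 16, n = 15.
2d − n = 1 > 0, so Plotkin applies.
Compute d/(2d−n) = 8/1 ≈ 8.0000.
⌊d/(2d−n)⌋ = 8.
Plotkin bound: M ≤ 2·8 = 16.
Given |C| = 27, check: VIOLATED.
This |C| is above the Plotkin bound, so no binary code with n = 15, d = 8 and 27 codewords exists.


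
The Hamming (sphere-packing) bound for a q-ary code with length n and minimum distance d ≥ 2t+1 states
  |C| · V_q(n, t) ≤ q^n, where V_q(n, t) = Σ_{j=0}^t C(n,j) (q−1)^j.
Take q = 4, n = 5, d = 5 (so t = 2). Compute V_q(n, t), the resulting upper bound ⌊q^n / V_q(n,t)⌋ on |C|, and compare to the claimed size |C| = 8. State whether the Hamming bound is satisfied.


V_q(n, t) = 106, q^n = 1024, Hamming bound = 9, |C| = 8 ≤ bound (satisfied).

Step 1: Compute V_q(n, t) = Σ_{j=0}^2 C(n, j) (q−1)^j.
  j = 0: C(5,0)·(3)^0 = 1·1 = 1.
  j = 1: C(5,1)·(3)^1 = 5·3 = 15.
  j = 2: C(5,2)·(3)^2 = 10·9 = 90.
  V_q(n, t) = 1 + 15 + 90 = 106.
Step 2: q^n = 4^5 = 1024.
Step 3: Hamming bound ⌊q^n / V_q(n,t)⌋ = ⌊1024/106⌋ = 9.
Step 4: Compare |C| = 8 to 9: satisfied.
The claimed |C| lies below the Hamming bound.


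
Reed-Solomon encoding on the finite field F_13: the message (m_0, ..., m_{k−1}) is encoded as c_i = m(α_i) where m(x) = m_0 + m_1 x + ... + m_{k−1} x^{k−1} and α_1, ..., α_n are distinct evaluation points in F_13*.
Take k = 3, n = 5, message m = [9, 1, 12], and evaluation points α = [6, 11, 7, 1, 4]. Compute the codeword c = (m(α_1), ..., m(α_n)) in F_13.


c = [5, 3, 6, 9, 10]

Message polynomial: m(x) = 9 + 1·x + 12·x^2 (mod 13).
For each evaluation point α_i, compute m(α_i) mod 13:
  α_1 = 6: Horner steps 12 → 8 → 5, so m(6) = 5.
  α_2 = 11: Horner steps 12 → 3 → 3, so m(11) = 3.
  α_3 = 7: Horner steps 12 → 7 → 6, so m(7) = 6.
  α_4 = 1: Horner steps 12 → 0 → 9, so m(1) = 9.
  α_5 = 4: Horner steps 12 → 10 → 10, so m(4) = 10.
Codeword c = [5, 3, 6, 9, 10] ∈ F_13^5.


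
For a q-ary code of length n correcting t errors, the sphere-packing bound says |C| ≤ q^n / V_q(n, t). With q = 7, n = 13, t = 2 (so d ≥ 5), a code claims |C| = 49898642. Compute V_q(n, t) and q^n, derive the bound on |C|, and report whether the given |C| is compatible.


V_q(n, t) = 2887, q^n = 96889010407, Hamming bound = 33560446, |C| = 49898642 > bound (violated).

Step 1: Compute V_q(n, t) = Σ_{j=0}^2 C(n, j) (q−1)^j.
  j = 0: C(13,0)·(6)^0 = 1·1 = 1.
  j = 1: C(13,1)·(6)^1 = 13·6 = 78.
  j = 2: C(13,2)·(6)^2 = 78·36 = 2808.
  V_q(n, t) = 1 + 78 + 2808 = 2887.
Step 2: q^n = 7^13 = 96889010407.
Step 3: Hamming bound ⌊q^n / V_q(n,t)⌋ = ⌊96889010407/2887⌋ = 33560446.
Step 4: Compare |C| = 49898642 to 33560446: violated.
The claimed |C| lies above the Hamming bound, so no 7-ary code of length 13 with d ≥ 5 can have 49898642 codewords.


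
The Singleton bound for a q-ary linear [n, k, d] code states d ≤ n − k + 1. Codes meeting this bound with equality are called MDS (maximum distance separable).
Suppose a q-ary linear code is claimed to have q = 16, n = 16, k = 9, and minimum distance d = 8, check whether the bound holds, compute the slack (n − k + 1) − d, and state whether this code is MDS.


Singleton RHS = n − k + 1 = 8, slack = 0, bound satisfied, MDS.

Singleton bound: d ≤ n − k + 1.
Here n = 16, k = 9, so n − k + 1 = 8.
Given d = 8, check d ≤ 8: YES.
Slack = (n − k + 1) − d = 0.
The code is MDS (slack = 0).
Description: the claimed parameters are [16, 9, 8]_16; such a code would be MDS (meets Singleton bound).


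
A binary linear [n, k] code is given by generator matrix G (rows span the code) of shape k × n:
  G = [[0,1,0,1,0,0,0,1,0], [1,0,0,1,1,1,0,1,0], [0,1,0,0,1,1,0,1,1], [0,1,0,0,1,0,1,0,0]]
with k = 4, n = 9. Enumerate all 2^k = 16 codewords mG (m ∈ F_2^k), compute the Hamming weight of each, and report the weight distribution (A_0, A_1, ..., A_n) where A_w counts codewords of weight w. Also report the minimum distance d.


Weight distribution: A_0 = 1, A_3 = 4, A_4 = 5, A_5 = 4, A_6 = 2. Minimum distance d = 3.

Enumerate all 2^4 = 16 messages m ∈ F_2^4.
For each, compute codeword c = mG in F_2^9, then tally its weight.
  m = 0000 → c = 000000000, weight = 0.
  m = 1000 → c = 010100010, weight = 3.
  m = 0100 → c = 100111010, weight = 5.
  m = 1100 → c = 110011000, weight = 4.
  m = 0010 → c = 010011011, weight = 5.
  m = 1010 → c = 000111001, weight = 4.
  m = 0110 → c = 110100001, weight = 4.
  m = 1110 → c = 100000011, weight = 3.
  m = 0001 → c = 010010100, weight = 3.
  m = 1001 → c = 000110110, weight = 4.
  m = 0101 → c = 110101110, weight = 6.
  m = 1101 → c = 100001100, weight = 3.
  m = 0011 → c = 000001111, weight = 4.
  m = 1011 → c = 010101101, weight = 5.
  m = 0111 → c = 100110101, weight = 5.
  m = 1111 → c = 110010111, weight = 6.
Tally weights:
  weight 0: 1 codewords.
  weight 3: 4 codewords.
  weight 4: 5 codewords.
  weight 5: 4 codewords.
  weight 6: 2 codewords.
Minimum distance d = smallest w > 0 with A_w > 0 = 3.
Sanity: Σ A_w = 16 = 2^4 = 16 ✓.


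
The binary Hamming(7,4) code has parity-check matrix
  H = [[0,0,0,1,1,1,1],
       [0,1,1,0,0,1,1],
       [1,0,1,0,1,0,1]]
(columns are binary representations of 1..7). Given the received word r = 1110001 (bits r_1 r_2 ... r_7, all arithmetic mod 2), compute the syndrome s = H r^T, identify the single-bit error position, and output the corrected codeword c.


s = (1, 1, 1)^T, error position = 7, corrected codeword c = 1110000

Compute s = H r^T mod 2 one row at a time:
  s_1 = 0 + 0 + 0 + 1 = 1 ≡ 1 (mod 2).
  s_2 = 1 + 1 + 0 + 1 = 3 ≡ 1 (mod 2).
  s_3 = 1 + 1 + 0 + 1 = 3 ≡ 1 (mod 2).
s = (1, 1, 1)^T — this equals column 7 of H (binary 111), so error is at position 7.
Correct: flip bit 7 of r = 1110001 to get c = 1110000.


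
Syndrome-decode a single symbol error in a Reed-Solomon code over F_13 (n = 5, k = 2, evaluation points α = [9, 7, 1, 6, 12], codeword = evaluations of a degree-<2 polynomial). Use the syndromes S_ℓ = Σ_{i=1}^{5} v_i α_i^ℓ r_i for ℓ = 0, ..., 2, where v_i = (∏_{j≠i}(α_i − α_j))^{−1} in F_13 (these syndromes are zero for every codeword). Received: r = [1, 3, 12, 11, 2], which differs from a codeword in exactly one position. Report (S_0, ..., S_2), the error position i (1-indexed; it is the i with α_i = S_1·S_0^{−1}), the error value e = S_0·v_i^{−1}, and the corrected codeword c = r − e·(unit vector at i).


S = (12, 4, 10), error at position 1, error magnitude e = 1, c = [0, 3, 12, 11, 2].

Step 1: column multipliers v_i = (∏_{j≠i}(α_i − α_j))^{−1} mod 13.
  i = 1 (α = 9): (9−7)(9−1)(9−6)(9−12) = 2·8·3·(−3) = −144 ≡ 12, so v_1 = 12^{−1} = 12 (mod 13).
  i = 2 (α = 7): (7−9)(7−1)(7−6)(7−12) = (−2)·6·1·(−5) = 60 ≡ 8, so v_2 = 8^{−1} = 5 (mod 13).
  i = 3 (α = 1): (1−9)(1−7)(1−6)(1−12) = (−8)·(−6)·(−5)·(−11) = 2640 ≡ 1, so v_3 = 1^{−1} = 1 (mod 13).
  i = 4 (α = 6): (6−9)(6−7)(6−1)(6−12) = (−3)·(−1)·5·(−6) = −90 ≡ 1, so v_4 = 1^{−1} = 1 (mod 13).
  i = 5 (α = 12): (12−9)(12−7)(12−1)(12−6) = 3·5·11·6 = 990 ≡ 2, so v_5 = 2^{−1} = 7 (mod 13).
  v = [12, 5, 1, 1, 7].
Step 2: syndromes of r = [1, 3, 12, 11, 2] (all sums mod 13).
  S_0 = Σ v_i r_i = 12·1 + 5·3 + 1·12 + 1·11 + 7·2 = 64 ≡ 12.
  S_1 = Σ v_i α_i r_i = 12·9·1 + 5·7·3 + 1·1·12 + 1·6·11 + 7·12·2 = 459 ≡ 4.
  α_i^2 mod 13 = [3, 10, 1, 10, 1].
  S_2 = Σ v_i α_i^2 r_i = 12·3·1 + 5·10·3 + 1·1·12 + 1·10·11 + 7·1·2 = 322 ≡ 10.
  S = (12, 4, 10) ≠ 0, so r is not a codeword (an error is present).
Step 3: locate the error. For a single error e at position i, S_ℓ = v_i·e·α_i^ℓ, so α_err = S_1/S_0.
  S_0^{−1} = 12^{−1} = 12 (mod 13), so α_err = 4·12 = 48 ≡ 9 = α_1. Error position i = 1.
  Consistency check: S_2/S_1 = 10·10 = 100 ≡ 9 = α_err ✓ (single-error assumption holds).
Step 4: error magnitude e = S_0/v_1 = S_0·∏_{j≠1}(α_1 − α_j) = 12·12 = 144 ≡ 1 (mod 13).
Step 5: correct position 1: c_1 = r_1 − e = 1 − 1 ≡ 0 (mod 13). Hence c = [0, 3, 12, 11, 2].
  Check: interpolating c through the α_i gives m(x) = 7 + 5·x (degree < 2) with m(α_i) = c_i for every i, so c is indeed a codeword.


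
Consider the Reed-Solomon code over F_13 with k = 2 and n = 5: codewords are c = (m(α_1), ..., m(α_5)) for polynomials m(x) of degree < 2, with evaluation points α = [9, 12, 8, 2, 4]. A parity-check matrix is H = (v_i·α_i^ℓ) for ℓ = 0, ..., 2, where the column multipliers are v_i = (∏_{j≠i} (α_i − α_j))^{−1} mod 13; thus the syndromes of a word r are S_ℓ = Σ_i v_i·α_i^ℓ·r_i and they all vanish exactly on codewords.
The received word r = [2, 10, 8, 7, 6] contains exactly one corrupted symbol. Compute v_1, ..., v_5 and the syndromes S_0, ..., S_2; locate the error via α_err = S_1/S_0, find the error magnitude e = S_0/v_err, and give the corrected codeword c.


S = (10, 7, 1), error at position 4, error magnitude e = 2, c = [2, 10, 8, 5, 6].

Step 1: column multipliers v_i = (∏_{j≠i}(α_i − α_j))^{−1} mod 13.
  i = 1 (α = 9): (9−12)(9−8)(9−2)(9−4) = (−3)·1·7·5 = −105 ≡ 12, so v_1 = 12^{−1} = 12 (mod 13).
  i = 2 (α = 12): (12−9)(12−8)(12−2)(12−4) = 3·4·10·8 = 960 ≡ 11, so v_2 = 11^{−1} = 6 (mod 13).
  i = 3 (α = 8): (8−9)(8−12)(8−2)(8−4) = (−1)·(−4)·6·4 = 96 ≡ 5, so v_3 = 5^{−1} = 8 (mod 13).
  i = 4 (α = 2): (2−9)(2−12)(2−8)(2−4) = (−7)·(−10)·(−6)·(−2) = 840 ≡ 8, so v_4 = 8^{−1} = 5 (mod 13).
  i = 5 (α = 4): (4−9)(4−12)(4−8)(4−2) = (−5)·(−8)·(−4)·2 = −320 ≡ 5, so v_5 = 5^{−1} = 8 (mod 13).
  v = [12, 6, 8, 5, 8].
Step 2: syndromes of r = [2, 10, 8, 7, 6] (all sums mod 13).
  S_0 = Σ v_i r_i = 12·2 + 6·10 + 8·8 + 5·7 + 8·6 = 231 ≡ 10.
  S_1 = Σ v_i α_i r_i = 12·9·2 + 6·12·10 + 8·8·8 + 5·2·7 + 8·4·6 = 1710 ≡ 7.
  α_i^2 mod 13 = [3, 1, 12, 4, 3].
  S_2 = Σ v_i α_i^2 r_i = 12·3·2 + 6·1·10 + 8·12·8 + 5·4·7 + 8·3·6 = 1184 ≡ 1.
  S = (10, 7, 1) ≠ 0, so r is not a codeword (an error is present).
Step 3: locate the error. For a single error e at position i, S_ℓ = v_i·e·α_i^ℓ, so α_err = S_1/S_0.
  S_0^{−1} = 10^{−1} = 4 (mod 13), so α_err = 7·4 = 28 ≡ 2 = α_4. Error position i = 4.
  Consistency check: S_2/S_1 = 1·2 = 2 ≡ 2 = α_err ✓ (single-error assumption holds).
Step 4: error magnitude e = S_0/v_4 = S_0·∏_{j≠4}(α_4 − α_j) = 10·8 = 80 ≡ 2 (mod 13).
Step 5: correct position 4: c_4 = r_4 − e = 7 − 2 ≡ 5 (mod 13). Hence c = [2, 10, 8, 5, 6].
  Check: interpolating c through the α_i gives m(x) = 4 + 7·x (degree < 2) with m(α_i) = c_i for every i, so c is indeed a codeword.


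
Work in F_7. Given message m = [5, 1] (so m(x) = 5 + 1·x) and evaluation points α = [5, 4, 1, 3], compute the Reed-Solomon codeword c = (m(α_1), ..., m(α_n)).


c = [3, 2, 6, 1]

Message polynomial: m(x) = 5 + 1·x (mod 7).
For each evaluation point α_i, compute m(α_i) mod 7:
  α_1 = 5: Horner steps 1 → 3, so m(5) = 3.
  α_2 = 4: Horner steps 1 → 2, so m(4) = 2.
  α_3 = 1: Horner steps 1 → 6, so m(1) = 6.
  α_4 = 3: Horner steps 1 → 1, so m(3) = 1.
Codeword c = [3, 2, 6, 1] ∈ F_7^4.


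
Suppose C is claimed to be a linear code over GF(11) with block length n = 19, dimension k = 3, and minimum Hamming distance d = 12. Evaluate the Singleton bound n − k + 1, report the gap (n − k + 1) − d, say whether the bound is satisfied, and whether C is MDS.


Singleton RHS = n − k + 1 = 17, slack = 5, bound satisfied, not MDS.

Singleton bound: d ≤ n − k + 1.
Here n = 19, k = 3, so n − k + 1 = 17.
Given d = 12, check d ≤ 17: YES.
Slack = (n − k + 1) − d = 5.
The code is NOT MDS (slack = 5 > 0).
Description: the claimed parameters are [19, 3, 12]_11; such a code would be non-MDS.


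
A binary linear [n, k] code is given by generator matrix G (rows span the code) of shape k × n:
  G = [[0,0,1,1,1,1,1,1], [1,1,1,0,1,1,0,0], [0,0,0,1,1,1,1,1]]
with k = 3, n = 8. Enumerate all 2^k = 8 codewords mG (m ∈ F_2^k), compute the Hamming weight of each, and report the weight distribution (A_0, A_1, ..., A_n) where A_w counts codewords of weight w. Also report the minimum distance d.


Weight distribution: A_0 = 1, A_1 = 1, A_4 = 1, A_5 = 3, A_6 = 2. Minimum distance d = 1.

Enumerate all 2^3 = 8 messages m ∈ F_2^3.
For each, compute codeword c = mG in F_2^8, then tally its weight.
  m = 000 → c = 00000000, weight = 0.
  m = 100 → c = 00111111, weight = 6.
  m = 010 → c = 11101100, weight = 5.
  m = 110 → c = 11010011, weight = 5.
  m = 001 → c = 00011111, weight = 5.
  m = 101 → c = 00100000, weight = 1.
  m = 011 → c = 11110011, weight = 6.
  m = 111 → c = 11001100, weight = 4.
Tally weights:
  weight 0: 1 codewords.
  weight 1: 1 codewords.
  weight 4: 1 codewords.
  weight 5: 3 codewords.
  weight 6: 2 codewords.
Minimum distance d = smallest w > 0 with A_w > 0 = 1.
Sanity: Σ A_w = 8 = 2^3 = 8 ✓.


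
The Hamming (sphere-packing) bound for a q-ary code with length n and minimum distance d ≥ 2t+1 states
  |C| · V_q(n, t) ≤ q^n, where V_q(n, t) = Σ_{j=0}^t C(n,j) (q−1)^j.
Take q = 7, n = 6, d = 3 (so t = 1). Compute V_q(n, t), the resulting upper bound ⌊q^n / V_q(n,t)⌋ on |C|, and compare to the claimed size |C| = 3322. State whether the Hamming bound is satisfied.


V_q(n, t) = 37, q^n = 117649, Hamming bound = 3179, |C| = 3322 > bound (violated).

Step 1: Compute V_q(n, t) = Σ_{j=0}^1 C(n, j) (q−1)^j.
  j = 0: C(6,0)·(6)^0 = 1·1 = 1.
  j = 1: C(6,1)·(6)^1 = 6·6 = 36.
  V_q(n, t) = 1 + 36 = 37.
Step 2: q^n = 7^6 = 117649.
Step 3: Hamming bound ⌊q^n / V_q(n,t)⌋ = ⌊117649/37⌋ = 3179.
Step 4: Compare |C| = 3322 to 3179: violated.
The claimed |C| lies above the Hamming bound, so no 7-ary code of length 6 with d ≥ 3 can have 3322 codewords.
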